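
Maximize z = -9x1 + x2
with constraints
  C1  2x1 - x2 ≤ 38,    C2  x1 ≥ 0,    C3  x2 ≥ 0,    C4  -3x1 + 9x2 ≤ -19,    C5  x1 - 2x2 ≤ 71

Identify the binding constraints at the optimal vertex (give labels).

Extreme points and z = -9x1 + x2:
  (19, 0) → z = -171
  (323/15, 76/15) → z = -2831/15
  (19/3, 0) → z = -57

The maximum is at (19/3, 0). Substituting into each constraint, equality holds for C3 and C4; the remaining constraints have slack.

C3 and C4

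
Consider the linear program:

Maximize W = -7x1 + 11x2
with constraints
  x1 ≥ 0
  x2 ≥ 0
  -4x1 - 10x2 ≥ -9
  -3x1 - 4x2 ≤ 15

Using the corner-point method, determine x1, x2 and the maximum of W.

x1 = 0, x2 = 9/10, maximum W = 99/10

Extreme points and W = -7x1 + 11x2:
  (0, 0) → W = 0
  (0, 9/10) → W = 99/10
  (9/4, 0) → W = -63/4

The binding constraints are x1 = 0 and -4x1 - 10x2 = -9.
Solving simultaneously gives x1 = 0, x2 = 9/10.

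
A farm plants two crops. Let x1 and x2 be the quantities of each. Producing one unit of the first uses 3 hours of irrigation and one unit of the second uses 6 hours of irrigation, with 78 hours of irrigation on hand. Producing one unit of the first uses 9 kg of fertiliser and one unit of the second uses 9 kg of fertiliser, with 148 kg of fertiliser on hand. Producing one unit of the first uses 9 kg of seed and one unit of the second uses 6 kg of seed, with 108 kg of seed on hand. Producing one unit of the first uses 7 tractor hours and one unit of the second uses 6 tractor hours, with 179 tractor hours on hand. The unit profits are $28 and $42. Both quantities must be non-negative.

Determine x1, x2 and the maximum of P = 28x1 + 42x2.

Extreme points and P = 28x1 + 42x2:
  (0, 0) → P = 0
  (0, 13) → P = 546
  (12, 0) → P = 336
  (5, 21/2) → P = 581

x1 = 5, x2 = 21/2, maximum P = 581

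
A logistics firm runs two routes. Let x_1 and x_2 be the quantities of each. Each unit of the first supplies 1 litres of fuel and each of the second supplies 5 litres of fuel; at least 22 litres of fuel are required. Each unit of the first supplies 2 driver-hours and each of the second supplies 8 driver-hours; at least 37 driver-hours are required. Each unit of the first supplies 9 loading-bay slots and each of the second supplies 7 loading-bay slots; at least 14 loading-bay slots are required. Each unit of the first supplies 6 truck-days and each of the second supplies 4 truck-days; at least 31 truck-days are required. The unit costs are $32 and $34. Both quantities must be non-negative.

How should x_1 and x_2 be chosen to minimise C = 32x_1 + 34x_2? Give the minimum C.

Feasible corners and C = 32x_1 + 34x_2:
  (0, 31/4) → C = 527/2
  (22, 0) → C = 704
  (9/2, 7/2) → C = 263
  (5/2, 4) → C = 216
The feasible region is unbounded (it extends along (0, 1), (1, 0)), but C strictly increases along every unbounded feasible direction, so there is no improving ray and the minimum is attained at a vertex.

x_1 = 5/2, x_2 = 4, minimum C = 216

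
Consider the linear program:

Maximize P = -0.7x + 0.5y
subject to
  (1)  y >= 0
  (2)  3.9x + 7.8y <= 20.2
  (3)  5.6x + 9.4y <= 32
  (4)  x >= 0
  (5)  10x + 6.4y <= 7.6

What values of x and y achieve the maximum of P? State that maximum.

Extreme points and P = -0.7x + 0.5y:
  (0, 0) → P = 0
  (19/25, 0) → P = -133/250
  (0, 19/16) → P = 19/32

The optimum lies where x = 0 and 10x + 6.4y = 7.6.
Solving simultaneously gives x = 0, y = 19/16.

x = 0, y = 19/16, maximum P = 19/32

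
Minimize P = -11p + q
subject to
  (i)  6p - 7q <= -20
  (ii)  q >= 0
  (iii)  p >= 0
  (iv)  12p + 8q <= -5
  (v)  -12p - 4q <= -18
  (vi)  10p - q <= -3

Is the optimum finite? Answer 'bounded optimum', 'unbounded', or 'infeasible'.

infeasible

The boundaries p = 0 and -12p - 4q = -18 meet at (0, 9/2), but that point violates 12p + 8q ≤ -5. Every candidate vertex is excluded by some other constraint, so the feasible region is empty.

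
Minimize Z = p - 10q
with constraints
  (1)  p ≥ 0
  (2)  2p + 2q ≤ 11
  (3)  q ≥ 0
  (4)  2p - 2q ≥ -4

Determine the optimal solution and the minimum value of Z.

Corner points and Z = p - 10q:
  (0, 0) → Z = 0
  (0, 2) → Z = -20
  (11/2, 0) → Z = 11/2
  (7/4, 15/4) → Z = -143/4

p = 7/4, q = 15/4, minimum Z = -143/4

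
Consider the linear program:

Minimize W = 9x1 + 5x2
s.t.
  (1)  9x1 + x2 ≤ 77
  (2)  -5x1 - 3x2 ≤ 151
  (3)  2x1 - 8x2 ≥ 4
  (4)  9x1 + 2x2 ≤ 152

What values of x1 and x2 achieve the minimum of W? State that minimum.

Extreme points and W = 9x1 + 5x2:
  (191/11, -872/11) → W = -2641/11
  (310/37, 59/37) → W = 3085/37
  (-26, -7) → W = -269

x1 = -26, x2 = -7, minimum W = -269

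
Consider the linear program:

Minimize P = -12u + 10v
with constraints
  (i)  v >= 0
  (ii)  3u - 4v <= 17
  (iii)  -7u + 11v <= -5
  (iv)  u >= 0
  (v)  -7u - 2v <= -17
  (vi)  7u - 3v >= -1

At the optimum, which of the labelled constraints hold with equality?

(ii) and (iii)

Vertices and P = -12u + 10v:
  (17/3, 0) → P = -68
  (17/7, 0) → P = -204/7
  (167/5, 104/5) → P = -964/5
  (197/91, 12/13) → P = -1524/91

The minimum is at (167/5, 104/5). Substituting into each constraint, equality holds for (ii) and (iii); the remaining constraints have slack.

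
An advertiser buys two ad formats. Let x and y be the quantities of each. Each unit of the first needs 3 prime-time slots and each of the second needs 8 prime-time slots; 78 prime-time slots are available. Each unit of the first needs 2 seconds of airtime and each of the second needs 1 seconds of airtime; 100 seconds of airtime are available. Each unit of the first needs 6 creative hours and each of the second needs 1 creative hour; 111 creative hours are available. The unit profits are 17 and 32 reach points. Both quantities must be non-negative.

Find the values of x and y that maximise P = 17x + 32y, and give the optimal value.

At the optimal vertex, 3x + 8y = 78 and 6x + y = 111.
Solving simultaneously gives x = 18, y = 3.

x = 18, y = 3, maximum P = 402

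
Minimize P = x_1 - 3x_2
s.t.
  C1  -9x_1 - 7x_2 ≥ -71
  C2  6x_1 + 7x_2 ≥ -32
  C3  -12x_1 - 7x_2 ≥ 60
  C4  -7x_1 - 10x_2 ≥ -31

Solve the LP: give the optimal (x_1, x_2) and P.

x_1 = -537/11, x_2 = 410/11, minimum P = -1767/11

Feasible corners and P = x_1 - 3x_2:
  (-14/3, -4/7) → P = -62/21
  (-537/11, 410/11) → P = -1767/11
  (-817/71, 792/71) → P = -3193/71

The binding constraints are 6x_1 + 7x_2 = -32 and -7x_1 - 10x_2 = -31.
Solving simultaneously gives x_1 = -537/11, x_2 = 410/11.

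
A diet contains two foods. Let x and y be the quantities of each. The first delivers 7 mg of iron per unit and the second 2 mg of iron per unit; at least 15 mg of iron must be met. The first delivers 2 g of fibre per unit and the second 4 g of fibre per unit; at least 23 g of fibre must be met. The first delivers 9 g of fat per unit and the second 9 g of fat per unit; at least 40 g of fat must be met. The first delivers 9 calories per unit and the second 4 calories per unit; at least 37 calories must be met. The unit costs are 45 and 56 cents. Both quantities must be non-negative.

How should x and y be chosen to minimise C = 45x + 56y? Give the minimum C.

x = 2, y = 19/4, minimum C = 356

Vertices and C = 45x + 56y:
  (0, 37/4) → C = 518
  (23/2, 0) → C = 1035/2
  (2, 19/4) → C = 356
The feasible region is unbounded (it extends along (0, 1), (1, 0)), but C strictly increases along every unbounded feasible direction, so there is no improving ray and the minimum is attained at a vertex.

The binding constraints are 2x + 4y = 23 and 9x + 4y = 37.
Solving simultaneously gives x = 2, y = 19/4.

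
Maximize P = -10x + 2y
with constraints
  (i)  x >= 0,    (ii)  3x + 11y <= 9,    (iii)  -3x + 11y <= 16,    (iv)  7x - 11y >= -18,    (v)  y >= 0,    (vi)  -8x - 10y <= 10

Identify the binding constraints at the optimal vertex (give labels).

(i) and (ii)

Corner points and P = -10x + 2y:
  (0, 9/11) → P = 18/11
  (0, 0) → P = 0
  (3, 0) → P = -30

The maximum is at (0, 9/11). Substituting into each constraint, equality holds for (i) and (ii); the remaining constraints have slack.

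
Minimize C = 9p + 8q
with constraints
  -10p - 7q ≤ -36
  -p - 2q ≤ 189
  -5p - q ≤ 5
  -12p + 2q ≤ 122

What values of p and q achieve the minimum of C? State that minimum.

p = 1395/13, q = -1926/13, minimum C = -2853/13

Corner points and C = 9p + 8q:
  (1395/13, -1926/13) → C = -2853/13
  (-71/25, 46/5) → C = 1201/25
  (-6, 25) → C = 146
The feasible region is unbounded (it extends along (2, -1), (1, 6)), but C strictly increases along every unbounded feasible direction, so there is no improving ray and the minimum is attained at a vertex.

The binding constraints are -10p - 7q = -36 and -p - 2q = 189.
Solving simultaneously gives p = 1395/13, q = -1926/13.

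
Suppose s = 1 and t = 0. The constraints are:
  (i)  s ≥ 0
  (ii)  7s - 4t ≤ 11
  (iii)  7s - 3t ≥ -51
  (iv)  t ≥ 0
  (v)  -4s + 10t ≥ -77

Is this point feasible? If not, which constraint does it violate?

(i): 1 ≥ 0 ✓
(ii): 7 ≤ 11 ✓
(iii): 7 ≥ -51 ✓
(iv): 0 ≥ 0 ✓
(v): -4 ≥ -77 ✓

feasible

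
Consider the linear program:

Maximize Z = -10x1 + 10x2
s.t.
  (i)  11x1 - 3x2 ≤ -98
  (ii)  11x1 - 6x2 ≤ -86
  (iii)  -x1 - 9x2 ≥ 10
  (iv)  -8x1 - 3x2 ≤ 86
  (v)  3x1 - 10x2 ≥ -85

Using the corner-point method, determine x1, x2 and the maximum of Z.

Corner points and Z = -10x1 + 10x2:
  (-152/17, -2/17) → Z = 1500/17
  (-184/19, -54/19) → Z = 1300/19
  (-248/23, 2/23) → Z = 2500/23

x1 = -248/23, x2 = 2/23, maximum Z = 2500/23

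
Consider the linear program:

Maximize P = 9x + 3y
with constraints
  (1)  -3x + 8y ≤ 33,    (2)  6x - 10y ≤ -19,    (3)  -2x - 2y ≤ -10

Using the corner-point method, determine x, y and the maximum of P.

x = 89/9, y = 47/6, maximum P = 225/2

Corner points and P = 9x + 3y:
  (89/9, 47/6) → P = 225/2
  (7/11, 48/11) → P = 207/11
  (31/16, 49/16) → P = 213/8

The binding constraints are -3x + 8y = 33 and 6x - 10y = -19.
Solving simultaneously gives x = 89/9, y = 47/6.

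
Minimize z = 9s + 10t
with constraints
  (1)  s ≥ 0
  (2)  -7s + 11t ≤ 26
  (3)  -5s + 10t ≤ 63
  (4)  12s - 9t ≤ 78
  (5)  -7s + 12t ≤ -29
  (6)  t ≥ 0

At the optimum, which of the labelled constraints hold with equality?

(5) and (6)

Extreme points and z = 9s + 10t:
  (25/3, 22/9) → z = 895/9
  (13/2, 0) → z = 117/2
  (29/7, 0) → z = 261/7

The minimum is at (29/7, 0). Substituting into each constraint, equality holds for (5) and (6); the remaining constraints have slack.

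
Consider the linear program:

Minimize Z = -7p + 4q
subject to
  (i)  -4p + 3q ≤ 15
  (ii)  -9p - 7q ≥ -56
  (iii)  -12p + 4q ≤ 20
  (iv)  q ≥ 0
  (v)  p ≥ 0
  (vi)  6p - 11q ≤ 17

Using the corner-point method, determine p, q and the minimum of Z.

p = 245/47, q = 61/47, minimum Z = -1471/47

Corner points and Z = -7p + 4q:
  (63/55, 359/55) → Z = 199/11
  (0, 5) → Z = 20
  (245/47, 61/47) → Z = -1471/47
  (0, 0) → Z = 0
  (17/6, 0) → Z = -119/6

The optimum lies where -9p - 7q = -56 and 6p - 11q = 17.
Solving simultaneously gives p = 245/47, q = 61/47.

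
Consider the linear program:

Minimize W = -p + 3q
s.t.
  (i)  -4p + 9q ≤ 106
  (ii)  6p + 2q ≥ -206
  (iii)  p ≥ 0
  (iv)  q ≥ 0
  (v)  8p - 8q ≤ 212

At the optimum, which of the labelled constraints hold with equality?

(iv) and (v)

Corner points and W = -p + 3q:
  (0, 106/9) → W = 106/3
  (689/10, 212/5) → W = 583/10
  (0, 0) → W = 0
  (53/2, 0) → W = -53/2

The minimum is at (53/2, 0). Substituting into each constraint, equality holds for (iv) and (v); the remaining constraints have slack.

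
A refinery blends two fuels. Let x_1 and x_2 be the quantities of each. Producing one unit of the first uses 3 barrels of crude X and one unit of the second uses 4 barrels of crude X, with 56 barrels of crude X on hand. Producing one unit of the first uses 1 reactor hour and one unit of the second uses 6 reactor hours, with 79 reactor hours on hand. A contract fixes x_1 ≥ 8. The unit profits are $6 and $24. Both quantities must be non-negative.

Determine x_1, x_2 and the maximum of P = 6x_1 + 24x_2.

The binding constraints are 3x_1 + 4x_2 = 56 and x_1 = 8.
Solving simultaneously gives x_1 = 8, x_2 = 8.

x_1 = 8, x_2 = 8, maximum P = 240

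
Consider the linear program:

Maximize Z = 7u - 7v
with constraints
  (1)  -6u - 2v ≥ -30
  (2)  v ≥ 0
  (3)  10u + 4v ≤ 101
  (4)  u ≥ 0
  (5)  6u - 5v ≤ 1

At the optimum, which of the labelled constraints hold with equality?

Corner points and Z = 7u - 7v:
  (0, 15) → Z = -105
  (76/21, 29/7) → Z = -11/3
  (0, 0) → Z = 0
  (1/6, 0) → Z = 7/6

The maximum is at (1/6, 0). Substituting into each constraint, equality holds for (2) and (5); the remaining constraints have slack.

(2) and (5)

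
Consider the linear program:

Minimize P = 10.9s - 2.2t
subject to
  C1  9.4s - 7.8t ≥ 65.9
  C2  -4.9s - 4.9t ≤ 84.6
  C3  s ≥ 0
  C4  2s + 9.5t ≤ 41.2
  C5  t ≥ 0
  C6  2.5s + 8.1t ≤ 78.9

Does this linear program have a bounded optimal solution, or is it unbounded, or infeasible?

bounded optimum

Feasible corners and P = 10.9s - 2.2t:
  (94741/10490, 12774/5245) → P = 9764713/104900
  (659/94, 0) → P = 71831/940
  (20.6, 0) → P = 224.54
The feasible region has finitely many vertices and no improving ray; the minimum is 71831/940 at (659/94, 0).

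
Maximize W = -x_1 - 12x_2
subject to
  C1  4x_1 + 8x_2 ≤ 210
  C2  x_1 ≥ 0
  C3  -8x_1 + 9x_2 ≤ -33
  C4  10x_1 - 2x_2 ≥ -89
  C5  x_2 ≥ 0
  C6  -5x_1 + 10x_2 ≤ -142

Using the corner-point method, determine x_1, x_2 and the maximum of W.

Corner points and W = -x_1 - 12x_2:
  (105/2, 0) → W = -105/2
  (809/20, 241/40) → W = -451/4
  (142/5, 0) → W = -142/5

The binding constraints are x_2 = 0 and -5x_1 + 10x_2 = -142.
Solving simultaneously gives x_1 = 142/5, x_2 = 0.

x_1 = 142/5, x_2 = 0, maximum W = -142/5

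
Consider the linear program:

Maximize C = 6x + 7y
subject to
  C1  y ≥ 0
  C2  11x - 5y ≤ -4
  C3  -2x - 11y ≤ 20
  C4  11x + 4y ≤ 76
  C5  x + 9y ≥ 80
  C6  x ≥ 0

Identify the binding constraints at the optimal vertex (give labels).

C4 and C6

Corner points and C = 6x + 7y:
  (364/99, 80/9) → C = 8344/99
  (7/2, 17/2) → C = 161/2
  (0, 19) → C = 133
  (0, 80/9) → C = 560/9

The maximum is at (0, 19). Substituting into each constraint, equality holds for C4 and C6; the remaining constraints have slack.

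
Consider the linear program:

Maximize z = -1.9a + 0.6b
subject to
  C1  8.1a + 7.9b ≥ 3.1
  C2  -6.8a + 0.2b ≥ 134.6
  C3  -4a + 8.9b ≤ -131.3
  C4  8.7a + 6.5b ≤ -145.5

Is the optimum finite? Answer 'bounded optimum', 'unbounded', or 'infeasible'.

The boundaries 8.1a + 7.9b = 3.1 and 8.7a + 6.5b = -145.5 meet at (-14620/201, 5023/67), but that point violates -4a + 8.9b ≤ -131.3. Every candidate vertex is excluded by some other constraint, so the feasible region is empty.

infeasible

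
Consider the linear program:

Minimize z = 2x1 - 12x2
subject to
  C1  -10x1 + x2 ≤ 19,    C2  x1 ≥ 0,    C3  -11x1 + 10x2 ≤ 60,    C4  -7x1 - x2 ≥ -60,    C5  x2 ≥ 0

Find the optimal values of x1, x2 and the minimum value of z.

x1 = 20/3, x2 = 40/3, minimum z = -440/3

Vertices and z = 2x1 - 12x2:
  (0, 6) → z = -72
  (0, 0) → z = 0
  (20/3, 40/3) → z = -440/3
  (60/7, 0) → z = 120/7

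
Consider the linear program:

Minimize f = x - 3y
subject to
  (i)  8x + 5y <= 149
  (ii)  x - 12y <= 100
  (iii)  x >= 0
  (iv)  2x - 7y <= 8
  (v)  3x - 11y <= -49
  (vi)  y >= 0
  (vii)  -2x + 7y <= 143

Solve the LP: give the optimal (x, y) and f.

Extreme points and f = x - 3y:
  (1394/103, 839/103) → f = -1123/103
  (164/33, 721/33) → f = -1999/33
  (0, 49/11) → f = -147/11
  (0, 143/7) → f = -429/7

x = 0, y = 143/7, minimum f = -429/7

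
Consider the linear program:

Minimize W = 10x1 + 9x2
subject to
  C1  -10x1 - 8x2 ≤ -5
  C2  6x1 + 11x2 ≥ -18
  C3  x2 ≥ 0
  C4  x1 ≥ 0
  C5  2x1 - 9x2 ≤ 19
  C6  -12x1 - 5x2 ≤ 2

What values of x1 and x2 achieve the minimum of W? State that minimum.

Extreme points and W = 10x1 + 9x2:
  (1/2, 0) → W = 5
  (0, 5/8) → W = 45/8
  (19/2, 0) → W = 95
The feasible region is unbounded (it extends along (0, 1), (9, 2)), but W strictly increases along every unbounded feasible direction, so there is no improving ray and the minimum is attained at a vertex.

x1 = 1/2, x2 = 0, minimum W = 5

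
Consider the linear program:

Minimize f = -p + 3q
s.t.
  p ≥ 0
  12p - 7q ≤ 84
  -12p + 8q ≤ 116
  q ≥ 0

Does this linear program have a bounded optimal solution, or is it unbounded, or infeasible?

bounded optimum

Feasible corners and f = -p + 3q:
  (0, 29/2) → f = 87/2
  (0, 0) → f = 0
  (371/3, 200) → f = 1429/3
  (7, 0) → f = -7
The feasible region has finitely many vertices and no improving ray; the minimum is -7 at (7, 0).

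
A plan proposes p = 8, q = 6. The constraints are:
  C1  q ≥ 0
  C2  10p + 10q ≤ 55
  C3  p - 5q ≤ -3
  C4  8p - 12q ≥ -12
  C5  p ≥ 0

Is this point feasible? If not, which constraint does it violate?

Constraint C2: 10p + 10q = 140, which is not ≤ 55. All other constraints are satisfied.

not feasible — violates C2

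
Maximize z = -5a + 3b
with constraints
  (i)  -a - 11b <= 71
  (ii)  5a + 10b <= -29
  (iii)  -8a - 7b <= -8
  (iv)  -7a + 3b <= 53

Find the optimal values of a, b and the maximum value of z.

The binding constraints are 5a + 10b = -29 and -8a - 7b = -8.
Solving simultaneously gives a = 283/45, b = -272/45.

a = 283/45, b = -272/45, maximum z = -2231/45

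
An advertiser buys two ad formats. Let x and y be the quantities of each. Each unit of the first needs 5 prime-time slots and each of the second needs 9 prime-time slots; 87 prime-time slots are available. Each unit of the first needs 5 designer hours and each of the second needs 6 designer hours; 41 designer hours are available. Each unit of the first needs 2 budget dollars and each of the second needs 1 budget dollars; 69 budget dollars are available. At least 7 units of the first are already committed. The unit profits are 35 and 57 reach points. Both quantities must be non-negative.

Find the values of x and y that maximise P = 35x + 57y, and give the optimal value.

Feasible corners and P = 35x + 57y:
  (41/5, 0) → P = 287
  (7, 0) → P = 245
  (7, 1) → P = 302

At the optimal vertex, 5x + 6y = 41 and x = 7.
Solving simultaneously gives x = 7, y = 1.

x = 7, y = 1, maximum P = 302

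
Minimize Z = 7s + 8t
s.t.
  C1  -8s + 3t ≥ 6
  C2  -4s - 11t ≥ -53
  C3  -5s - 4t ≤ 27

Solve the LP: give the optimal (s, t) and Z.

s = -105/47, t = -186/47, minimum Z = -2223/47

Vertices and Z = 7s + 8t:
  (93/100, 112/25) → Z = 847/20
  (-105/47, -186/47) → Z = -2223/47
  (-509/39, 373/39) → Z = -193/13

The binding constraints are -8s + 3t = 6 and -5s - 4t = 27.
Solving simultaneously gives s = -105/47, t = -186/47.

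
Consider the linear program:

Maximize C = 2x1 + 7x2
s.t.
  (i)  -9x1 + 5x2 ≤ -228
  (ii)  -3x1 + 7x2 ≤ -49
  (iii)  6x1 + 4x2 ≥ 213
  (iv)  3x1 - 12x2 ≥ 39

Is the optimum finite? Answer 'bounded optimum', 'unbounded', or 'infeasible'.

From the feasible point (226/7, 135/28), moving in the direction (12, 3) keeps every constraint satisfied while C increases without bound.

unbounded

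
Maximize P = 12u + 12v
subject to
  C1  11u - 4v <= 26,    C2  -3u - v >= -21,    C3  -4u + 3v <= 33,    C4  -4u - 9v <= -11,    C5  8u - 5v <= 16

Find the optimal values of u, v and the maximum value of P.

The binding constraints are -3u - v = -21 and -4u + 3v = 33.
Solving simultaneously gives u = 30/13, v = 183/13.

u = 30/13, v = 183/13, maximum P = 2556/13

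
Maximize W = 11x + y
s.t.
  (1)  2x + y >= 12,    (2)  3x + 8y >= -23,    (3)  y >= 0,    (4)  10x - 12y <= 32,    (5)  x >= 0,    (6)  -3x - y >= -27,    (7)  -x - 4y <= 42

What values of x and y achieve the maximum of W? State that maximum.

x = 178/23, y = 87/23, maximum W = 2045/23

Extreme points and W = 11x + y:
  (88/17, 28/17) → W = 996/17
  (0, 12) → W = 12
  (178/23, 87/23) → W = 2045/23
  (0, 27) → W = 27

The binding constraints are 10x - 12y = 32 and -3x - y = -27.
Solving simultaneously gives x = 178/23, y = 87/23.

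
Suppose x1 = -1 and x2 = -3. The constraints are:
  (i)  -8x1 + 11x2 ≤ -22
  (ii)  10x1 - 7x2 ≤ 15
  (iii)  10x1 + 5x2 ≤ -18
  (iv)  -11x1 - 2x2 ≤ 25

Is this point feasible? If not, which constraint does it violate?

feasible

(i): -25 ≤ -22 ✓
(ii): 11 ≤ 15 ✓
(iii): -25 ≤ -18 ✓
(iv): 17 ≤ 25 ✓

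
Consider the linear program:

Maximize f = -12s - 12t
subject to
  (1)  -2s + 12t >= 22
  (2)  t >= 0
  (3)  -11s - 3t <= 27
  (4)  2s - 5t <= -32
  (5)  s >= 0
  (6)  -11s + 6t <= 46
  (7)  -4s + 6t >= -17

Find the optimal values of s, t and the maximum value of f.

s = 0, t = 32/5, maximum f = -384/5

The feasible region is unbounded (it extends along (6, 11), (3, 2)), but f strictly decreases along every unbounded feasible direction, so there is no improving ray and the maximum is attained at a vertex.

At the optimal vertex, 2s - 5t = -32 and s = 0.
Solving simultaneously gives s = 0, t = 32/5.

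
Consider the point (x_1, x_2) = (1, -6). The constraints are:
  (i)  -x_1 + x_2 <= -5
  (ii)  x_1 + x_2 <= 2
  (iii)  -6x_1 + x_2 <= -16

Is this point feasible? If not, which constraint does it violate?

not feasible — violates (iii)

Constraint (iii): -6x_1 + x_2 = -12, which is not ≤ -16. All other constraints are satisfied.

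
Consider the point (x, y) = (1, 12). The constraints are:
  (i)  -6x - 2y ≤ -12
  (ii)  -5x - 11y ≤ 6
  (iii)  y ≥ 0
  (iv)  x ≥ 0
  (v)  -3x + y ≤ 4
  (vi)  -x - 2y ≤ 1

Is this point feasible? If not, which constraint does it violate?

not feasible — violates (v)

Constraint (v): -3x + y = 9, which is not ≤ 4. All other constraints are satisfied.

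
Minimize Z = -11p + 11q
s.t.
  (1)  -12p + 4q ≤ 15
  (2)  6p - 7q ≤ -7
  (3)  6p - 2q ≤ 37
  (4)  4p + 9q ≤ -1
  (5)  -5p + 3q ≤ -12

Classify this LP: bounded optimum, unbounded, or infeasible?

The boundaries -12p + 4q = 15 and 6p - 7q = -7 meet at (-77/60, -1/10), but that point violates -5p + 3q ≤ -12. Every candidate vertex is excluded by some other constraint, so the feasible region is empty.

infeasible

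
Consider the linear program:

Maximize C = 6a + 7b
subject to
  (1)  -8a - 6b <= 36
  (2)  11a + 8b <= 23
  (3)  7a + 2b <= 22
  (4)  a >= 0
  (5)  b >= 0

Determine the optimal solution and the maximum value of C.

a = 0, b = 23/8, maximum C = 161/8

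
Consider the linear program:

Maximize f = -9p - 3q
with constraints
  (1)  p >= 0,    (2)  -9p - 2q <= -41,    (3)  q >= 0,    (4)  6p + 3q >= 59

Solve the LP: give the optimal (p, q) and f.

Extreme points and f = -9p - 3q:
  (0, 41/2) → f = -123/2
  (1/3, 19) → f = -60
  (59/6, 0) → f = -177/2
The feasible region is unbounded (it extends along (0, 1), (1, 0)), but f strictly decreases along every unbounded feasible direction, so there is no improving ray and the maximum is attained at a vertex.

At the optimal vertex, -9p - 2q = -41 and 6p + 3q = 59.
Solving simultaneously gives p = 1/3, q = 19.

p = 1/3, q = 19, maximum f = -60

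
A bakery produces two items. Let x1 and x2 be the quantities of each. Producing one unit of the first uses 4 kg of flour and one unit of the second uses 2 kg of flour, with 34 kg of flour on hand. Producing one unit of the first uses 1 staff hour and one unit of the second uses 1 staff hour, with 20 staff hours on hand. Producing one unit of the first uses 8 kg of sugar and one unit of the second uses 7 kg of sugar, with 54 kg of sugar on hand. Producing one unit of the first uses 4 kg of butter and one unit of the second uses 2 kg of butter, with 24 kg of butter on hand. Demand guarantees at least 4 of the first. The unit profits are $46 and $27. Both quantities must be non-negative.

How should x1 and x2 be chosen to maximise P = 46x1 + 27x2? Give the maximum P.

Corner points and P = 46x1 + 27x2:
  (6, 0) → P = 276
  (4, 0) → P = 184
  (5, 2) → P = 284
  (4, 22/7) → P = 1882/7

x1 = 5, x2 = 2, maximum P = 284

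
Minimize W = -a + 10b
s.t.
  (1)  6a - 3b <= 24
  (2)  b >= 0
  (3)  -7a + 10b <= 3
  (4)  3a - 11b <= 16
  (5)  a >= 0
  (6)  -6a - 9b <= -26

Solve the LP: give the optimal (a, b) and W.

Feasible corners and W = -a + 10b:
  (83/13, 62/13) → W = 537/13
  (49/12, 1/6) → W = -29/12
  (233/123, 200/123) → W = 589/41

The binding constraints are 6a - 3b = 24 and -6a - 9b = -26.
Solving simultaneously gives a = 49/12, b = 1/6.

a = 49/12, b = 1/6, minimum W = -29/12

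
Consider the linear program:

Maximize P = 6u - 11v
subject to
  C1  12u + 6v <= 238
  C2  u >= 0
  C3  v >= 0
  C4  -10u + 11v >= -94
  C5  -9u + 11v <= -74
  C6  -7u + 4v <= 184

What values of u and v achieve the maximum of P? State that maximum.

Extreme points and P = 6u - 11v:
  (1591/96, 313/48) → P = 665/24
  (1531/93, 209/31) → P = 763/31
  (47/5, 0) → P = 282/5
  (74/9, 0) → P = 148/3

u = 47/5, v = 0, maximum P = 282/5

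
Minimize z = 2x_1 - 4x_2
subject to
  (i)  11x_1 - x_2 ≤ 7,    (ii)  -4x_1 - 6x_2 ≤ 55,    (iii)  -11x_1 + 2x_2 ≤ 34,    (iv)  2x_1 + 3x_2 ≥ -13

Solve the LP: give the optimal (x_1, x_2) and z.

Feasible corners and z = 2x_1 - 4x_2:
  (48/11, 41) → z = -1708/11
  (8/35, -157/35) → z = 92/5
  (-128/37, -75/37) → z = 44/37

At the optimal vertex, 11x_1 - x_2 = 7 and -11x_1 + 2x_2 = 34.
Solving simultaneously gives x_1 = 48/11, x_2 = 41.

x_1 = 48/11, x_2 = 41, minimum z = -1708/11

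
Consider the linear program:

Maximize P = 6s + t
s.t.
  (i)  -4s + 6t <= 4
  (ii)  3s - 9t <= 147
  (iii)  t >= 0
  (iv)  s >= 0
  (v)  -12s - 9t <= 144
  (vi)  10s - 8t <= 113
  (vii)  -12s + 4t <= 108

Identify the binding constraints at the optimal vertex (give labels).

Vertices and P = 6s + t:
  (0, 2/3) → P = 2/3
  (355/14, 123/7) → P = 1188/7
  (0, 0) → P = 0
  (113/10, 0) → P = 339/5

The maximum is at (355/14, 123/7). Substituting into each constraint, equality holds for (i) and (vi); the remaining constraints have slack.

(i) and (vi)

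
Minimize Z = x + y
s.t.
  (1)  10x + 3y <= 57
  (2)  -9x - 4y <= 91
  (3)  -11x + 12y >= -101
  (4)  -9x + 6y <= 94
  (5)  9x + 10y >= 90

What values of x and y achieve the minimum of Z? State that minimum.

x = -25/9, y = 23/2, minimum Z = 157/18

Vertices and Z = x + y:
  (20/29, 1453/87) → Z = 1513/87
  (300/73, 387/73) → Z = 687/73
  (-25/9, 23/2) → Z = 157/18

The optimum lies where -9x + 6y = 94 and 9x + 10y = 90.
Solving simultaneously gives x = -25/9, y = 23/2.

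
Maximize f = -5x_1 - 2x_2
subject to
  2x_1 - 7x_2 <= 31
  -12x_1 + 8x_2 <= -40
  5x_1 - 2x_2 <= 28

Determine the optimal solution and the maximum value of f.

Feasible corners and f = -5x_1 - 2x_2:
  (8/17, -73/17) → f = 106/17
  (134/31, -99/31) → f = -472/31
  (9, 17/2) → f = -62

The binding constraints are 2x_1 - 7x_2 = 31 and -12x_1 + 8x_2 = -40.
Solving simultaneously gives x_1 = 8/17, x_2 = -73/17.

x_1 = 8/17, x_2 = -73/17, maximum f = 106/17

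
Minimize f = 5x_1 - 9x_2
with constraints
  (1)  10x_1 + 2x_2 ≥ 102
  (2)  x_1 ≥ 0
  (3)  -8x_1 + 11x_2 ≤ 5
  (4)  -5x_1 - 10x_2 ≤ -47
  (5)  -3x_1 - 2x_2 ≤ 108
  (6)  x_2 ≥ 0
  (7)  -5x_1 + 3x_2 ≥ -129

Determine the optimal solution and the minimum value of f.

Feasible corners and f = 5x_1 - 9x_2:
  (556/63, 433/63) → f = -1117/63
  (51/5, 0) → f = 51
  (1434/31, 1057/31) → f = -2343/31
  (129/5, 0) → f = 129

The optimum lies where -8x_1 + 11x_2 = 5 and -5x_1 + 3x_2 = -129.
Solving simultaneously gives x_1 = 1434/31, x_2 = 1057/31.

x_1 = 1434/31, x_2 = 1057/31, minimum f = -2343/31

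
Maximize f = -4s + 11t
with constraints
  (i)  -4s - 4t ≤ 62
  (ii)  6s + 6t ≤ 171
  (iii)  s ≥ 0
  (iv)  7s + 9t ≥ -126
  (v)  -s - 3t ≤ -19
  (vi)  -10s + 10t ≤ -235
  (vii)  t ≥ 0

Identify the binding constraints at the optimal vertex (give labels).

Feasible corners and f = -4s + 11t:
  (26, 5/2) → f = -153/2
  (57/2, 0) → f = -114
  (47/2, 0) → f = -94

The maximum is at (26, 5/2). Substituting into each constraint, equality holds for (ii) and (vi); the remaining constraints have slack.

(ii) and (vi)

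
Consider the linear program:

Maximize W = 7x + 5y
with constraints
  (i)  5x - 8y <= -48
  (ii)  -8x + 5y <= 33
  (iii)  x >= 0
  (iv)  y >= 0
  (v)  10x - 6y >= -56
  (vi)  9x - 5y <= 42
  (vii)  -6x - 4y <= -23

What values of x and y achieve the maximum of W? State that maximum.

Extreme points and W = 7x + 5y:
  (0, 6) → W = 30
  (576/47, 642/47) → W = 7242/47
  (0, 33/5) → W = 33
  (75, 633/5) → W = 1158

The binding constraints are -8x + 5y = 33 and 9x - 5y = 42.
Solving simultaneously gives x = 75, y = 633/5.

x = 75, y = 633/5, maximum W = 1158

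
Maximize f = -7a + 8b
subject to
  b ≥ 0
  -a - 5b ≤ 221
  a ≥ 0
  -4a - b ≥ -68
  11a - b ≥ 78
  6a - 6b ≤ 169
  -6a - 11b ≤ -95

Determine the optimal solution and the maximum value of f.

Extreme points and f = -7a + 8b:
  (17, 0) → f = -119
  (95/6, 0) → f = -665/6
  (146/15, 436/15) → f = 822/5
  (953/127, 577/127) → f = -2055/127

At the optimal vertex, -4a - b = -68 and 11a - b = 78.
Solving simultaneously gives a = 146/15, b = 436/15.

a = 146/15, b = 436/15, maximum f = 822/5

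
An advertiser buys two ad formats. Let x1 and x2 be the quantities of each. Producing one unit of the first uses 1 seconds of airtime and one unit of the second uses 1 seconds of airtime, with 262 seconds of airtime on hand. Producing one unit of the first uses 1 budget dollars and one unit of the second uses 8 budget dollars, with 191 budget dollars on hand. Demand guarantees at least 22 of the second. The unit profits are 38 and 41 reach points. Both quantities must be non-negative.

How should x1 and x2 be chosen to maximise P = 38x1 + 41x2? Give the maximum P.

x1 = 15, x2 = 22, maximum P = 1472

The binding constraints are x1 + 8x2 = 191 and x2 = 22.
Solving simultaneously gives x1 = 15, x2 = 22.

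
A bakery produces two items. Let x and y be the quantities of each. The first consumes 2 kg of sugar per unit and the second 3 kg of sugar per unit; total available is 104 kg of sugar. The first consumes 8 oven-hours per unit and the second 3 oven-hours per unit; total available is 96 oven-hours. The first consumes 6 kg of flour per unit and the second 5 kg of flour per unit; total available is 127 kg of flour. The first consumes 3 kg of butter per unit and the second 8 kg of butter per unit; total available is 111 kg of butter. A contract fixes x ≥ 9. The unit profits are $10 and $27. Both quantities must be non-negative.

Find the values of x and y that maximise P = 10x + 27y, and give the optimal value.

x = 9, y = 8, maximum P = 306

Extreme points and P = 10x + 27y:
  (12, 0) → P = 120
  (9, 0) → P = 90
  (9, 8) → P = 306

The binding constraints are 8x + 3y = 96 and x = 9.
Solving simultaneously gives x = 9, y = 8.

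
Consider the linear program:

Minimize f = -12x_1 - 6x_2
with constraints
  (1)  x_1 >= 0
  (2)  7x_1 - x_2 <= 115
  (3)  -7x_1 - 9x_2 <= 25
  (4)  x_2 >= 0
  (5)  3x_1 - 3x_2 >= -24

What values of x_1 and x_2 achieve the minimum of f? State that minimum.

x_1 = 41/2, x_2 = 57/2, minimum f = -417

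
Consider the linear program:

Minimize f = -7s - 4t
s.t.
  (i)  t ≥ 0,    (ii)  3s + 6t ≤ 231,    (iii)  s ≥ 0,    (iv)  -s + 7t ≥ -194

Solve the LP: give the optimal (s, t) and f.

s = 77, t = 0, minimum f = -539

Feasible corners and f = -7s - 4t:
  (77, 0) → f = -539
  (0, 0) → f = 0
  (0, 77/2) → f = -154

The binding constraints are t = 0 and 3s + 6t = 231.
Solving simultaneously gives s = 77, t = 0.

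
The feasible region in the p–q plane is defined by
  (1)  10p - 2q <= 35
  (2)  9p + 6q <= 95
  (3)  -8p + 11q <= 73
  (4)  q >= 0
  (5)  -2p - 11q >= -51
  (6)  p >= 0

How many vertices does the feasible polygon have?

Of the 15 pairwise boundary intersections, those satisfying every inequality are:
  (7/2, 0)
  (487/114, 220/57)
  (0, 0)
  (0, 51/11)

4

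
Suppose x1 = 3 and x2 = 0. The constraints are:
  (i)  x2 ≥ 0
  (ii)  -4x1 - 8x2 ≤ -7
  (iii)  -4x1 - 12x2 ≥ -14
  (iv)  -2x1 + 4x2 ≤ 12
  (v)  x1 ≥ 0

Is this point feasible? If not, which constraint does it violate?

feasible

(i): 0 ≥ 0 ✓
(ii): -12 ≤ -7 ✓
(iii): -12 ≥ -14 ✓
(iv): -6 ≤ 12 ✓
(v): 3 ≥ 0 ✓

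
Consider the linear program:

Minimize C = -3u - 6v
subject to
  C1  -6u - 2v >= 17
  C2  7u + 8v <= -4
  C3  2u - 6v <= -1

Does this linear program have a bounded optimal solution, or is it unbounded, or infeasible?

unbounded

From the feasible point (-64/17, 95/34), moving in the direction (-8, 7) keeps every constraint satisfied while C decreases without bound.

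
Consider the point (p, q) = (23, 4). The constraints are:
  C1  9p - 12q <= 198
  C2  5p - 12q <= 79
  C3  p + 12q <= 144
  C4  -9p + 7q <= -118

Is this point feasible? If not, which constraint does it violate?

feasible

C1: 159 ≤ 198 ✓
C2: 67 ≤ 79 ✓
C3: 71 ≤ 144 ✓
C4: -179 ≤ -118 ✓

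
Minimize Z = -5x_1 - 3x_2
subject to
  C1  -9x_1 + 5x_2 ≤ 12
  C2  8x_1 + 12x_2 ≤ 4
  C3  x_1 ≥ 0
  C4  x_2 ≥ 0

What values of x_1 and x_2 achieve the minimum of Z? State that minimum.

Feasible corners and Z = -5x_1 - 3x_2:
  (0, 1/3) → Z = -1
  (1/2, 0) → Z = -5/2
  (0, 0) → Z = 0

x_1 = 1/2, x_2 = 0, minimum Z = -5/2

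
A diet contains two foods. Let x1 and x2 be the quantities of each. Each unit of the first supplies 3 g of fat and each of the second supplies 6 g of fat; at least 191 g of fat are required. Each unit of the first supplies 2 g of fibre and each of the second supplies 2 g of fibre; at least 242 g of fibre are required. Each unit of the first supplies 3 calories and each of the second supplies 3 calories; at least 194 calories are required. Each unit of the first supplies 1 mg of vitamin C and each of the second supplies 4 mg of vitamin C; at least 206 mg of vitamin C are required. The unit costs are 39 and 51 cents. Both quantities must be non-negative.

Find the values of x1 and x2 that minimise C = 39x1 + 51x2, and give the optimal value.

Corner points and C = 39x1 + 51x2:
  (0, 121) → C = 6171
  (206, 0) → C = 8034
  (278/3, 85/3) → C = 5059
The feasible region is unbounded (it extends along (0, 1), (1, 0)), but C strictly increases along every unbounded feasible direction, so there is no improving ray and the minimum is attained at a vertex.

The optimum lies where 2x1 + 2x2 = 242 and x1 + 4x2 = 206.
Solving simultaneously gives x1 = 278/3, x2 = 85/3.

x1 = 278/3, x2 = 85/3, minimum C = 5059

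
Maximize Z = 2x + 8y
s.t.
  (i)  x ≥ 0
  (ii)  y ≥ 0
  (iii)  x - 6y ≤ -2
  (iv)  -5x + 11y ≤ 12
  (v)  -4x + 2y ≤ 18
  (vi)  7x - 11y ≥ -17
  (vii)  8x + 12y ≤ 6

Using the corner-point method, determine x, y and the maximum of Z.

x = 0, y = 1/2, maximum Z = 4

Corner points and Z = 2x + 8y:
  (0, 1/3) → Z = 8/3
  (0, 1/2) → Z = 4
  (1/5, 11/30) → Z = 10/3

The binding constraints are x = 0 and 8x + 12y = 6.
Solving simultaneously gives x = 0, y = 1/2.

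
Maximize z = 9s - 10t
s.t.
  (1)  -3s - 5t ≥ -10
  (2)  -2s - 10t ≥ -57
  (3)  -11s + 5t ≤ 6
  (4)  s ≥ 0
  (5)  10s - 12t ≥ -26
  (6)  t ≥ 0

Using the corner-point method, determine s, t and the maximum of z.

s = 10/3, t = 0, maximum z = 30

Corner points and z = 9s - 10t:
  (2/7, 64/35) → z = -110/7
  (10/3, 0) → z = 30
  (0, 6/5) → z = -12
  (0, 0) → z = 0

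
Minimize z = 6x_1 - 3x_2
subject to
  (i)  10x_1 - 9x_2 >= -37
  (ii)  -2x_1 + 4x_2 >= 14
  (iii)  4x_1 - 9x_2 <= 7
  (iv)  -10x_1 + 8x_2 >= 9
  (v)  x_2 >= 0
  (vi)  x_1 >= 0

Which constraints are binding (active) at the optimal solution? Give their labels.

(i) and (vi)

Vertices and z = 6x_1 - 3x_2:
  (43/2, 28) → z = 45
  (0, 37/9) → z = -37/3
  (19/6, 61/12) → z = 15/4
  (0, 7/2) → z = -21/2

The minimum is at (0, 37/9). Substituting into each constraint, equality holds for (i) and (vi); the remaining constraints have slack.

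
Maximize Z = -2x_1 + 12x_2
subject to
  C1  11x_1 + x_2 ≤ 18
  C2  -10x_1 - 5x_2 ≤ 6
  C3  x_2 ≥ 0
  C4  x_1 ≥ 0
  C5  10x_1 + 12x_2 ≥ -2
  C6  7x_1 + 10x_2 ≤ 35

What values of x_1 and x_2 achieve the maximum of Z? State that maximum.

Vertices and Z = -2x_1 + 12x_2:
  (18/11, 0) → Z = -36/11
  (145/103, 259/103) → Z = 2818/103
  (0, 0) → Z = 0
  (0, 7/2) → Z = 42

The optimum lies where x_1 = 0 and 7x_1 + 10x_2 = 35.
Solving simultaneously gives x_1 = 0, x_2 = 7/2.

x_1 = 0, x_2 = 7/2, maximum Z = 42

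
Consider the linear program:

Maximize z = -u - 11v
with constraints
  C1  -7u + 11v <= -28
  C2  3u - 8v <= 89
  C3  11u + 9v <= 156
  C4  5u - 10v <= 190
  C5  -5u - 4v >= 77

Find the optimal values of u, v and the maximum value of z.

Feasible corners and z = -u - 11v:
  (-755/23, -539/23) → z = 6684/23
  (-735/83, -679/83) → z = 8204/83
  (-5, -13) → z = 148

The binding constraints are -7u + 11v = -28 and 3u - 8v = 89.
Solving simultaneously gives u = -755/23, v = -539/23.

u = -755/23, v = -539/23, maximum z = 6684/23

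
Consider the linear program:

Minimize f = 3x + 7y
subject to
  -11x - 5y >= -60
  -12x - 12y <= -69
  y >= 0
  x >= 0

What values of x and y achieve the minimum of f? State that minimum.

x = 125/24, y = 13/24, minimum f = 233/12

Extreme points and f = 3x + 7y:
  (125/24, 13/24) → f = 233/12
  (0, 12) → f = 84
  (0, 23/4) → f = 161/4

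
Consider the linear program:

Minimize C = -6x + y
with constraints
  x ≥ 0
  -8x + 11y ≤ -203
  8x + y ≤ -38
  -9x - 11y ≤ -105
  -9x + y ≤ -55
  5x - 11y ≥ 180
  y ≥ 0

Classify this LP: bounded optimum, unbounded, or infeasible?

The boundaries 5x - 11y = 180 and y = 0 meet at (36, 0), but that point violates 8x + y ≤ -38. Every candidate vertex is excluded by some other constraint, so the feasible region is empty.

infeasible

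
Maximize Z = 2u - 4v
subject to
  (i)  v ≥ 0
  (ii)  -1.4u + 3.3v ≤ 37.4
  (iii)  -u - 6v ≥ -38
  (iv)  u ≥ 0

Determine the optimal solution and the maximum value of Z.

u = 38, v = 0, maximum Z = 76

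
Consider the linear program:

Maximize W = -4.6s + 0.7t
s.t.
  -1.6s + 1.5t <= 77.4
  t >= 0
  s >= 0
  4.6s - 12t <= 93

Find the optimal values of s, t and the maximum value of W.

s = 0, t = 51.6, maximum W = 36.12

Feasible corners and W = -4.6s + 0.7t:
  (0, 258/5) → W = 903/25
  (0, 0) → W = 0
  (465/23, 0) → W = -93
The feasible region is unbounded (it extends along (60, 23), (15, 16)), but W strictly decreases along every unbounded feasible direction, so there is no improving ray and the maximum is attained at a vertex.

The binding constraints are -1.6s + 1.5t = 77.4 and s = 0.
Solving simultaneously gives s = 0, t = 258/5.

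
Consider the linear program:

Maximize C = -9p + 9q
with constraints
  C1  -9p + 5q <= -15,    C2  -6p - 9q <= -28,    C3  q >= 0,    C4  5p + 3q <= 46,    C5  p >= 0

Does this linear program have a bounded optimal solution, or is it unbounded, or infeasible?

bounded optimum

Feasible corners and C = -9p + 9q:
  (275/111, 54/37) → C = -339/37
  (275/52, 339/52) → C = 144/13
  (14/3, 0) → C = -42
  (46/5, 0) → C = -414/5
The feasible region has finitely many vertices and no improving ray; the maximum is 144/13 at (275/52, 339/52).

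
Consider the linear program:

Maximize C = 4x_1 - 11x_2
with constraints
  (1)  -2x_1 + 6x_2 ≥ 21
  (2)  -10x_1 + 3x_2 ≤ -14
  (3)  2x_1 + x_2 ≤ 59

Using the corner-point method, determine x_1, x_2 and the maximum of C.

x_1 = 333/14, x_2 = 80/7, maximum C = -214/7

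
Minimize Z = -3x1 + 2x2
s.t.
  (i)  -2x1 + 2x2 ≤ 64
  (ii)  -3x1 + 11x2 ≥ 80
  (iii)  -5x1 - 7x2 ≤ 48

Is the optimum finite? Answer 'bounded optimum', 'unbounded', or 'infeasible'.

unbounded

From the feasible point (-68/3, 28/3), moving in the direction (11, 3) keeps every constraint satisfied while Z decreases without bound.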